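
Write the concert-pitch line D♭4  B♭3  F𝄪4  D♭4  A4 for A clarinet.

Fb4 Db4 A#4 Fb4 C5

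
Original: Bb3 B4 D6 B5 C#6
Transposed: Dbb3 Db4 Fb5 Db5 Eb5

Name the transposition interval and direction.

down an augmented sixth

From Bb3 to Dbb3 is 6 letter names — a sixth of some quality.
Dbb3 to Bb3 is 10 semitones, which makes it an augmented sixth; the second version is lower, so the direction is down.
Checking another pair — C#6 → Eb5 — gives the same interval.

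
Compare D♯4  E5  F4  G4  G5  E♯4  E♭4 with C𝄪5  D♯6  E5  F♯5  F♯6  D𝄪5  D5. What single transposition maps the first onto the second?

up a major seventh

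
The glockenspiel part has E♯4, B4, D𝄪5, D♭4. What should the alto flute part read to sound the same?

First find concert pitch: the glockenspiel sounds a perfect fifteenth above written, so E♯4 B4 D𝄪5 D♭4 sounds E#6 B6 D##7 Db6.
Then write for alto flute: it sounds a perfect fourth below written, so the part must be a perfect fourth above concert.
E#6 → A#6
B6 → E7
D##7 → G##7
Db6 → Gb6

A#6 E7 G##7 Gb6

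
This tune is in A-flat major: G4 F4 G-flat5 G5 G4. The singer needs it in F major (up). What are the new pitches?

A-flat major to F major up is a major sixth, so every note moves up by that interval.
G4 to E5
F4 to D5
Gb5 to Eb6
G5 to E6
G4 to E5

E5 D5 Eb6 E6 E5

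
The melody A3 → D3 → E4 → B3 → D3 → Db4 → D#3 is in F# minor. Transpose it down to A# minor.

F# minor to A# minor down is a minor sixth, so every note moves down by that interval.
A3 to C#3
D3 to F#2
E4 to G#3
B3 to D#3
D3 to F#2
Db4 to F3
D#3 to F##2

C#3 F#2 G#3 D#3 F#2 F3 F##2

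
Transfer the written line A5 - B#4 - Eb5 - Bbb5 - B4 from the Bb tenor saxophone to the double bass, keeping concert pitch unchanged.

G5 A#4 Db5 Abb5 A4

First find concert pitch: the Bb tenor saxophone sounds a major ninth below written, so A5 B#4 Eb5 Bbb5 B4 sounds G4 A#3 Db4 Abb4 A3.
Then write for double bass: it sounds a perfect octave below written, so the part must be a perfect octave above concert.
G4 → G5
A#3 → A#4
Db4 → Db5
Abb4 → Abb5
A3 → A4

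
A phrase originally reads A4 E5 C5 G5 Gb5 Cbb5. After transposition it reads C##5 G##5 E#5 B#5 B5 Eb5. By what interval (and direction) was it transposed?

From A4 to C##5 is 3 letter names — a third of some quality.
A4 to C##5 is 5 semitones, which makes it an augmented third; the second version is higher, so the direction is up.
Checking another pair — Cbb5 → Eb5 — gives the same interval.

up an augmented third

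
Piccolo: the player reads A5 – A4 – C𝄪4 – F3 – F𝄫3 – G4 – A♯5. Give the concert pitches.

Written C4 on the piccolo sounds as C5, a perfect octave higher; apply that shift to every note.
A5 gives A6
A4 gives A5
C##4 gives C##5
F3 gives F4
Fbb3 gives Fbb4
G4 gives G5
A#5 gives A#6

A6 A5 C##5 F4 Fbb4 G5 A#6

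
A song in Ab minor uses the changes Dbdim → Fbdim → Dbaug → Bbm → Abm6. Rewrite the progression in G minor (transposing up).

Ab minor up to G minor is a major seventh; each chord root moves by that interval while the quality stays the same.
Dbdim: root Db up a major seventh → C, giving Cdim.
Fbdim: root Fb up a major seventh → Eb, giving Ebdim.
Dbaug: root Db up a major seventh → C, giving Caug.
Bbm: root Bb up a major seventh → A, giving Am.
Abm6: root Ab up a major seventh → G, giving Gm6.

Cdim Ebdim Caug Am Gm6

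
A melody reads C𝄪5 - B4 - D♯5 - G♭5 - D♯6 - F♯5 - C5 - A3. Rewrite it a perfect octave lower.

C##5 becomes C##4
B4 becomes B3
D#5 becomes D#4
Gb5 becomes Gb4
D#6 becomes D#5
F#5 becomes F#4
C5 becomes C4
A3 becomes A2

C##4 B3 D#4 Gb4 D#5 F#4 C4 A2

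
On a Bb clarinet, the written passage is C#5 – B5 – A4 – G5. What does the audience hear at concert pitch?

Written C4 on the Bb clarinet sounds as Bb3, a major second lower; apply that shift to every note.
C#5 becomes B4
B5 becomes A5
A4 becomes G4
G5 becomes F5

B4 A5 G4 F5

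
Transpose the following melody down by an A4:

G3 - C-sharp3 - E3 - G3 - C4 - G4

G3 → Db3
C#3 → G2
E3 → Bb2
G3 → Db3
C4 → Gb3
G4 → Db4

Db3 G2 Bb2 Db3 Gb3 Db4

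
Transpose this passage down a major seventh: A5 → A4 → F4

Bb4 Bb3 Gb3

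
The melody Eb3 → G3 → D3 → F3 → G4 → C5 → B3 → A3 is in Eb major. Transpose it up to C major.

C4 E4 B3 D4 E5 A5 G#4 F#4

From Eb up to C is a major sixth; apply that to each pitch.
Eb3 becomes C4
G3 becomes E4
D3 becomes B3
F3 becomes D4
G4 becomes E5
C5 becomes A5
B3 becomes G#4
A3 becomes F#4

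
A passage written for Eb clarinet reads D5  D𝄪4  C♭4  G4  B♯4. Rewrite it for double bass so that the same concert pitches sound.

F6 F##5 Ebb5 Bb5 D#6

First find concert pitch: the Eb clarinet sounds a minor third above written, so D5 D𝄪4 C♭4 G4 B♯4 sounds F5 F##4 Ebb4 Bb4 D#5.
Then write for double bass: it sounds a perfect octave below written, so the part must be a perfect octave above concert.
F5 → F6
F##4 → F##5
Ebb4 → Ebb5
Bb4 → Bb5
D#5 → D#6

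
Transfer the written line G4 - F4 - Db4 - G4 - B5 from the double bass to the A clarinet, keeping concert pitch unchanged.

Bb3 Ab3 Fb3 Bb3 D5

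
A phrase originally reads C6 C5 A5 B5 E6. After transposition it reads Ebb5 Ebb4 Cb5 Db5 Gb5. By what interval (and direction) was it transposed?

down an augmented sixth

From C6 to Ebb5 is 6 letter names — a sixth of some quality.
Ebb5 to C6 is 10 semitones, which makes it an augmented sixth; the second version is lower, so the direction is down.
Checking another pair — E6 → Gb5 — gives the same interval.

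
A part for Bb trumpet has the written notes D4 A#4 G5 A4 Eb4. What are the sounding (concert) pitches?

C4 G#4 F5 G4 Db4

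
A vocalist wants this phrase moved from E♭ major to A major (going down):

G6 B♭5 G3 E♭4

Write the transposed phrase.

C#6 E5 C#3 A3

From E♭ down to A is a diminished fifth; apply that to each pitch.
G6 gives C#6
Bb5 gives E5
G3 gives C#3
Eb4 gives A3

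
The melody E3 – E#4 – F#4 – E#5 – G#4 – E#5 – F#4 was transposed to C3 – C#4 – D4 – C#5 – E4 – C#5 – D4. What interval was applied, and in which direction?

down a major third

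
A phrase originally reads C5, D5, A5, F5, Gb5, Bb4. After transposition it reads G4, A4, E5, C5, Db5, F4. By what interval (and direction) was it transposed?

down a perfect fourth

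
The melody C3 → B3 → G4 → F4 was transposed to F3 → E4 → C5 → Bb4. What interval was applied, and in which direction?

up a perfect fourth

Take the first pair: C3 → F3. C to F spans 4 letter names, so the interval is some kind of fourth.
C3 to F3 is 5 semitones, which makes it a perfect fourth; the second version is higher, so the direction is up.
Checking another pair — F4 → Bb4 — gives the same interval.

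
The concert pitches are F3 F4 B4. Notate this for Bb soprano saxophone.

G3 G4 C#5

The Bb soprano saxophone sounds a major second below written, so the written part must be a major second above concert — transpose each note up.
F3 gives G3
F4 gives G4
B4 gives C#5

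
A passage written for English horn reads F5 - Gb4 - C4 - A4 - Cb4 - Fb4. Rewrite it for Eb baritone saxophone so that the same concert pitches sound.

G6 Ab5 D5 B5 Db5 Gb5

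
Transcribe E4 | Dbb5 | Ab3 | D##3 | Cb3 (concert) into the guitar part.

Written C4 sounds as C3 on the guitar, so concert pitches are written a perfect octave up.
E4 → E5
Dbb5 → Dbb6
Ab3 → Ab4
D##3 → D##4
Cb3 → Cb4

E5 Dbb6 Ab4 D##4 Cb4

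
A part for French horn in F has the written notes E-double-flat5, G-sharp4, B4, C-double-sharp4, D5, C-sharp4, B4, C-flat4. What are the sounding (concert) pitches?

Abb4 C#4 E4 F##3 G4 F#3 E4 Fb3

The French horn in F sounds a perfect fifth below written, so transpose each written note down a perfect fifth.
Ebb5 becomes Abb4
G#4 becomes C#4
B4 becomes E4
C##4 becomes F##3
D5 becomes G4
C#4 becomes F#3
B4 becomes E4
Cb4 becomes Fb3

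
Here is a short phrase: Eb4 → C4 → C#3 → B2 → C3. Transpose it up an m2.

Fb4 Db4 D3 C3 Db3

Eb4 to Fb4
C4 to Db4
C#3 to D3
B2 to C3
C3 to Db3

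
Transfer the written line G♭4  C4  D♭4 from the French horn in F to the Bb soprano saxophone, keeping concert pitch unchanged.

First find concert pitch: the French horn in F sounds a perfect fifth below written, so G♭4 C4 D♭4 sounds Cb4 F3 Gb3.
Then write for Bb soprano saxophone: it sounds a major second below written, so the part must be a major second above concert.
Cb4 → Db4
F3 → G3
Gb3 → Ab3

Db4 G3 Ab3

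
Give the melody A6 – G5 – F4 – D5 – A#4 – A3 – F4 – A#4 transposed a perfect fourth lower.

E6 D5 C4 A4 E#4 E3 C4 E#4

A6 becomes E6
G5 becomes D5
F4 becomes C4
D5 becomes A4
A#4 becomes E#4
A3 becomes E3
F4 becomes C4
A#4 becomes E#4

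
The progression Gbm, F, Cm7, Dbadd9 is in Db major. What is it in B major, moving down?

Db major down to B major is a diminished third; each chord root moves by that interval while the quality stays the same.
Gbm: root Gb down a diminished third → E, giving Em.
F: root F down a diminished third → D#, giving D#.
Cm7: root C down a diminished third → A#, giving A#m7.
Dbadd9: root Db down a diminished third → B, giving Badd9.

Em D# A#m7 Badd9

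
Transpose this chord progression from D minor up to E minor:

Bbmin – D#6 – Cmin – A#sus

Cmin E#6 Dmin B#sus

D minor up to E minor is a major second; each chord root moves by that interval while the quality stays the same.
Bbmin: root Bb up a major second → C, giving Cmin.
D#6: root D# up a major second → E#, giving E#6.
Cmin: root C up a major second → D, giving Dmin.
A#sus: root A# up a major second → B#, giving B#sus.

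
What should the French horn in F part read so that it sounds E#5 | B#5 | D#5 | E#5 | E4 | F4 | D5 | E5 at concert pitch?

B#5 F##6 A#5 B#5 B4 C5 A5 B5

The French horn in F sounds a perfect fifth below written, so the written part must be a perfect fifth above concert — transpose each note up.
E#5 becomes B#5
B#5 becomes F##6
D#5 becomes A#5
E#5 becomes B#5
E4 becomes B4
F4 becomes C5
D5 becomes A5
E5 becomes B5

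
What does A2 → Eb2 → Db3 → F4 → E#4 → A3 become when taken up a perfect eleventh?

D4 Ab3 Gb4 Bb5 A#5 D5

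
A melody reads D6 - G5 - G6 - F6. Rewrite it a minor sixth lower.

F#5 B4 B5 A5

D6 gives F#5
G5 gives B4
G6 gives B5
F6 gives A5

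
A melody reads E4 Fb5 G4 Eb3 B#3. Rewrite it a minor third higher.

G4 Abb5 Bb4 Gb3 D#4

E4 up a minor third is G4.
A minor third up from Fb5 gives Abb5.
A minor third up from G4 gives Bb4.
Eb3: a third up reaches G, and 3 semitones makes it Gb3.
A minor third up from B#3 gives D#4.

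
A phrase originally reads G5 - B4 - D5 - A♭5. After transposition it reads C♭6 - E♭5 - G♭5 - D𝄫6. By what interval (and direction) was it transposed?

Take the first pair: G5 → Cb6. G to C spans 4 letter names, so the interval is some kind of fourth.
G5 to Cb6 is 4 semitones, which makes it a diminished fourth; the second version is higher, so the direction is up.
Checking another pair — Ab5 → Dbb6 — gives the same interval.

up a diminished fourth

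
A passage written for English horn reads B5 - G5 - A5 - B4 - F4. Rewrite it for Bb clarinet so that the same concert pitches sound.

F#5 D5 E5 F#4 C4

First find concert pitch: the English horn sounds a perfect fifth below written, so B5 G5 A5 B4 F4 sounds E5 C5 D5 E4 Bb3.
Then write for Bb clarinet: it sounds a major second below written, so the part must be a major second above concert.
E5 → F#5
C5 → D5
D5 → E5
E4 → F#4
Bb3 → C4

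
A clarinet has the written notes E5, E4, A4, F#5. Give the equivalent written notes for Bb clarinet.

D#5 D#4 G#4 E#5

First find concert pitch: the A clarinet sounds a minor third below written, so E5 E4 A4 F#5 sounds C#5 C#4 F#4 D#5.
Then write for Bb clarinet: it sounds a major second below written, so the part must be a major second above concert.
C#5 → D#5
C#4 → D#4
F#4 → G#4
D#5 → E#5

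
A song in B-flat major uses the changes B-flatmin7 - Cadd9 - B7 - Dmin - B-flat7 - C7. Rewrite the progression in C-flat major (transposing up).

Cbmin7 Dbadd9 C7 Ebmin Cb7 Db7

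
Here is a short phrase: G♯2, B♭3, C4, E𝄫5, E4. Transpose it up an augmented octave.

G#2 to G##3
Bb3 to B4
C4 to C#5
Ebb5 to Eb6
E4 to E#5

G##3 B4 C#5 Eb6 E#5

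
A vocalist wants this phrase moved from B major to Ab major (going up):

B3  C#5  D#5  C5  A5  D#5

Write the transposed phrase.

Ab4 Bb5 C6 Bbb5 Gb6 C6

B major to Ab major up is a diminished seventh, so every note moves up by that interval.
B3 to Ab4
C#5 to Bb5
D#5 to C6
C5 to Bbb5
A5 to Gb6
D#5 to C6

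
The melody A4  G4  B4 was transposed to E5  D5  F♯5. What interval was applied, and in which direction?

up a perfect fifth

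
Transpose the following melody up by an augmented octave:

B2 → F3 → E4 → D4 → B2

B#3 F#4 E#5 D#5 B#3

B2 up an augmented octave is B#3.
F3 up an augmented octave is F#4.
E4: an octave up reaches E, and 13 semitones makes it E#5.
D4: an octave up reaches D, and 13 semitones makes it D#5.
B2 up an augmented octave is B#3.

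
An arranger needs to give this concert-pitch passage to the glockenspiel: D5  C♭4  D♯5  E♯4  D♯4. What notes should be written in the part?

The glockenspiel sounds a perfect fifteenth above written, so the written part must be a perfect fifteenth below concert — transpose each note down.
D5 becomes D3
Cb4 becomes Cb2
D#5 becomes D#3
E#4 becomes E#2
D#4 becomes D#2

D3 Cb2 D#3 E#2 D#2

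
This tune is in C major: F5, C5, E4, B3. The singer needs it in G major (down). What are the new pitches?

C5 G4 B3 F#3

C major to G major down is a perfect fourth, so every note moves down by that interval.
F5 becomes C5
C5 becomes G4
E4 becomes B3
B3 becomes F#3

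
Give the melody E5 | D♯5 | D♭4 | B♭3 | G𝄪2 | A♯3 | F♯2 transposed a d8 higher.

Eb6 D6 Dbb5 Bbb4 G#3 A4 F3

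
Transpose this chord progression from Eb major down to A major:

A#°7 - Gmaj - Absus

D##°7 C#maj Dsus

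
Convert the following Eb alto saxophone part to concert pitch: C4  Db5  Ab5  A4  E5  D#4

The Eb alto saxophone sounds a major sixth below written, so transpose each written note down a major sixth.
C4 gives Eb3
Db5 gives Fb4
Ab5 gives Cb5
A4 gives C4
E5 gives G4
D#4 gives F#3

Eb3 Fb4 Cb5 C4 G4 F#3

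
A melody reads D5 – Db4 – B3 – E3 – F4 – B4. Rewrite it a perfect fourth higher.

D5 -> G5
Db4 -> Gb4
B3 -> E4
E3 -> A3
F4 -> Bb4
B4 -> E5

G5 Gb4 E4 A3 Bb4 E5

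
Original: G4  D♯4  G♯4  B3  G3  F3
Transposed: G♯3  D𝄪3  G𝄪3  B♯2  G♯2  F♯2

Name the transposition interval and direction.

Take the first pair: G4 → G#3. G to G spans 8 letter names, so the interval is some kind of octave.
G#3 to G4 is 11 semitones, which makes it a diminished octave; the second version is lower, so the direction is down.
Checking another pair — F3 → F#2 — gives the same interval.

down a diminished octave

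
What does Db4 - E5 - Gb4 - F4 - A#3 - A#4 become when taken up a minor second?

Ebb4 F5 Abb4 Gb4 B3 B4

Db4 up a minor second is Ebb4.
E5: a second up reaches F, and 1 semitone makes it F5.
Gb4: a second up reaches A, and 1 semitone makes it Abb4.
F4 up a minor second is Gb4.
A#3: a second up reaches B, and 1 semitone makes it B3.
A minor second up from A#4 gives B4.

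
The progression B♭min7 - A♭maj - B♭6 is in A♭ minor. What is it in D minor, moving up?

Emin7 Dmaj E6

A♭ minor up to D minor is an augmented fourth; each chord root moves by that interval while the quality stays the same.
B♭min7: root B♭ up an augmented fourth → E, giving Emin7.
A♭maj: root A♭ up an augmented fourth → D, giving Dmaj.
B♭6: root B♭ up an augmented fourth → E, giving E6.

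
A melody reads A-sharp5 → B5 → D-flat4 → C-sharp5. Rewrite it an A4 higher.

D##6 E#6 G4 F##5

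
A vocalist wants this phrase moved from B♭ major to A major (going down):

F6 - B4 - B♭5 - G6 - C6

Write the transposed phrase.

E6 A#4 A5 F#6 B5

From B♭ down to A is a minor second; apply that to each pitch.
F6 -> E6
B4 -> A#4
Bb5 -> A5
G6 -> F#6
C6 -> B5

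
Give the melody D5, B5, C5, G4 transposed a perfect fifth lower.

A perfect fifth down from D5 gives G4.
B5 down a perfect fifth is E5.
C5: a fifth down reaches F, and 7 semitones makes it F4.
G4 down a perfect fifth is C4.

G4 E5 F4 C4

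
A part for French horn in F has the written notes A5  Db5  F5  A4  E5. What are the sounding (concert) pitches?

The French horn in F sounds a perfect fifth below written, so transpose each written note down a perfect fifth.
A5 becomes D5
Db5 becomes Gb4
F5 becomes Bb4
A4 becomes D4
E5 becomes A4

D5 Gb4 Bb4 D4 A4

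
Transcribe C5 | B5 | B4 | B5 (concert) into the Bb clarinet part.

The Bb clarinet sounds a major second below written, so the written part must be a major second above concert — transpose each note up.
C5 -> D5
B5 -> C#6
B4 -> C#5
B5 -> C#6

D5 C#6 C#5 C#6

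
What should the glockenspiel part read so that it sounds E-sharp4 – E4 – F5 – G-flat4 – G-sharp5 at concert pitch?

E#2 E2 F3 Gb2 G#3

The glockenspiel sounds a perfect fifteenth above written, so the written part must be a perfect fifteenth below concert — transpose each note down.
E#4 → E#2
E4 → E2
F5 → F3
Gb4 → Gb2
G#5 → G#3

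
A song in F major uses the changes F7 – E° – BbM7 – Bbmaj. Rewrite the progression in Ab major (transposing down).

Ab7 G° DbM7 Dbmaj

F major down to Ab major is a major sixth; each chord root moves by that interval while the quality stays the same.
F7: root F down a major sixth → Ab, giving Ab7.
E°: root E down a major sixth → G, giving G°.
BbM7: root Bb down a major sixth → Db, giving DbM7.
Bbmaj: root Bb down a major sixth → Db, giving Dbmaj.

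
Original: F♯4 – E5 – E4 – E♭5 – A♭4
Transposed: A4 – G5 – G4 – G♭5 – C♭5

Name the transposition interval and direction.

From F#4 to A4 is 3 letter names — a third of some quality.
F#4 to A4 is 3 semitones, which makes it a minor third; the second version is higher, so the direction is up.
Checking another pair — Ab4 → Cb5 — gives the same interval.

up a minor third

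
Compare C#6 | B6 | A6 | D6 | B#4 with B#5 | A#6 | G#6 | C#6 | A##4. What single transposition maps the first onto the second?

Take the first pair: C#6 → B#5. C to B spans 2 letter names, so the interval is some kind of second.
B#5 to C#6 is 1 semitone, which makes it a minor second; the second version is lower, so the direction is down.
Checking another pair — B#4 → A##4 — gives the same interval.

down a minor second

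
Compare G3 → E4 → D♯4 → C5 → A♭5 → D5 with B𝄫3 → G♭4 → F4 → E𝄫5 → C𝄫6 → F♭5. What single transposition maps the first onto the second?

From G3 to Bbb3 is 3 letter names — a third of some quality.
G3 to Bbb3 is 2 semitones, which makes it a diminished third; the second version is higher, so the direction is up.
Checking another pair — D5 → Fb5 — gives the same interval.

up a diminished third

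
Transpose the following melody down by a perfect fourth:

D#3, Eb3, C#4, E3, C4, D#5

D#3 becomes A#2
Eb3 becomes Bb2
C#4 becomes G#3
E3 becomes B2
C4 becomes G3
D#5 becomes A#4

A#2 Bb2 G#3 B2 G3 A#4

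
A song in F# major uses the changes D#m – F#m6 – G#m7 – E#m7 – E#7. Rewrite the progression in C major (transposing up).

Am Cm6 Dm7 Bm7 B7

F# major up to C major is a diminished fifth; each chord root moves by that interval while the quality stays the same.
D#m: root D# up a diminished fifth → A, giving Am.
F#m6: root F# up a diminished fifth → C, giving Cm6.
G#m7: root G# up a diminished fifth → D, giving Dm7.
E#m7: root E# up a diminished fifth → B, giving Bm7.
E#7: root E# up a diminished fifth → B, giving B7.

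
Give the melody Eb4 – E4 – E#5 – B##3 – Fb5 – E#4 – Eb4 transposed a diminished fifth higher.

Bbb4 Bb4 B5 F##4 Cbb6 B4 Bbb4

Eb4 to Bbb4
E4 to Bb4
E#5 to B5
B##3 to F##4
Fb5 to Cbb6
E#4 to B4
Eb4 to Bbb4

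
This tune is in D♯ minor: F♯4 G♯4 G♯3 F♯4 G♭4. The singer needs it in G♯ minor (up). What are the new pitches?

From D♯ up to G♯ is a perfect fourth; apply that to each pitch.
F#4 gives B4
G#4 gives C#5
G#3 gives C#4
F#4 gives B4
Gb4 gives Cb5

B4 C#5 C#4 B4 Cb5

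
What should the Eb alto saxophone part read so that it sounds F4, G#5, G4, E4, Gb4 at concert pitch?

Written C4 sounds as Eb3 on the Eb alto saxophone, so concert pitches are written a major sixth up.
F4 → D5
G#5 → E#6
G4 → E5
E4 → C#5
Gb4 → Eb5

D5 E#6 E5 C#5 Eb5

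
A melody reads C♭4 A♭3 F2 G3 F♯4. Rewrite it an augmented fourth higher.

Cb4 → F4
Ab3 → D4
F2 → B2
G3 → C#4
F#4 → B#4

F4 D4 B2 C#4 B#4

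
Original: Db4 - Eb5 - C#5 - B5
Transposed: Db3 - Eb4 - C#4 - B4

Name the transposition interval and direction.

down a perfect octave

Take the first pair: Db4 → Db3. D to D spans 8 letter names, so the interval is some kind of octave.
Db3 to Db4 is 12 semitones, which makes it a perfect octave; the second version is lower, so the direction is down.
Checking another pair — B5 → B4 — gives the same interval.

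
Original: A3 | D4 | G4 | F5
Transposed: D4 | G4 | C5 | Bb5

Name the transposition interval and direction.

up a perfect fourth

From A3 to D4 is 4 letter names — a fourth of some quality.
A3 to D4 is 5 semitones, which makes it a perfect fourth; the second version is higher, so the direction is up.
Checking another pair — F5 → Bb5 — gives the same interval.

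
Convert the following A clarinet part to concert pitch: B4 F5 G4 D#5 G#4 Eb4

G#4 D5 E4 B#4 E#4 C4

The A clarinet sounds a minor third below written, so transpose each written note down a minor third.
B4 → G#4
F5 → D5
G4 → E4
D#5 → B#4
G#4 → E#4
Eb4 → C4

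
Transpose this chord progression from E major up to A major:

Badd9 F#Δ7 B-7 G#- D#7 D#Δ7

E major up to A major is a perfect fourth; each chord root moves by that interval while the quality stays the same.
Badd9: root B up a perfect fourth → E, giving Eadd9.
F#Δ7: root F# up a perfect fourth → B, giving BΔ7.
B-7: root B up a perfect fourth → E, giving E-7.
G#-: root G# up a perfect fourth → C#, giving C#-.
D#7: root D# up a perfect fourth → G#, giving G#7.
D#Δ7: root D# up a perfect fourth → G#, giving G#Δ7.

Eadd9 BΔ7 E-7 C#- G#7 G#Δ7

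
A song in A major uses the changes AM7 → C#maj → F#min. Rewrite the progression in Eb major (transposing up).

A major up to Eb major is a diminished fifth; each chord root moves by that interval while the quality stays the same.
AM7: root A up a diminished fifth → Eb, giving EbM7.
C#maj: root C# up a diminished fifth → G, giving Gmaj.
F#min: root F# up a diminished fifth → C, giving Cmin.

EbM7 Gmaj Cmin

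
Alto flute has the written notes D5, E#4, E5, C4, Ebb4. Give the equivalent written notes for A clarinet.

C5 D#4 D5 Bb3 Dbb4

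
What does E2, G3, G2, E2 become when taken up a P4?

A2 C4 C3 A2

E2 to A2
G3 to C4
G2 to C3
E2 to A2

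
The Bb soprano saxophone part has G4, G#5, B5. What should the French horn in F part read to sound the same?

First find concert pitch: the Bb soprano saxophone sounds a major second below written, so G4 G#5 B5 sounds F4 F#5 A5.
Then write for French horn in F: it sounds a perfect fifth below written, so the part must be a perfect fifth above concert.
F4 → C5
F#5 → C#6
A5 → E6

C5 C#6 E6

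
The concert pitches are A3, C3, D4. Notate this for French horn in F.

Written C4 sounds as F3 on the French horn in F, so concert pitches are written a perfect fifth up.
A3 gives E4
C3 gives G3
D4 gives A4

E4 G3 A4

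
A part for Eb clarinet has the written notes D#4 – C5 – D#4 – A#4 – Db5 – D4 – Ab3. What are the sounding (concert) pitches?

Written C4 on the Eb clarinet sounds as Eb4, a minor third higher; apply that shift to every note.
D#4 gives F#4
C5 gives Eb5
D#4 gives F#4
A#4 gives C#5
Db5 gives Fb5
D4 gives F4
Ab3 gives Cb4

F#4 Eb5 F#4 C#5 Fb5 F4 Cb4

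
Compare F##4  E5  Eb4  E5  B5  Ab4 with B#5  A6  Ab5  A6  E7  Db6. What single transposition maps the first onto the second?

up a perfect eleventh

Take the first pair: F##4 → B#5. F to B spans 11 letter names, so the interval is some kind of eleventh.
F##4 to B#5 is 17 semitones, which makes it a perfect eleventh; the second version is higher, so the direction is up.
Checking another pair — Ab4 → Db6 — gives the same interval.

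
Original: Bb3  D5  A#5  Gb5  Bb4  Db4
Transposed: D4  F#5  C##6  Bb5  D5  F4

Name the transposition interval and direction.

up a major third

Take the first pair: Bb3 → D4. B to D spans 3 letter names, so the interval is some kind of third.
Bb3 to D4 is 4 semitones, which makes it a major third; the second version is higher, so the direction is up.
Checking another pair — Db4 → F4 — gives the same interval.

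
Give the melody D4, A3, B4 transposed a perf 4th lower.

A3 E3 F#4

D4 becomes A3
A3 becomes E3
B4 becomes F#4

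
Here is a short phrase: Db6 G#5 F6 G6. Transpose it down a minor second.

C6 F##5 E6 F#6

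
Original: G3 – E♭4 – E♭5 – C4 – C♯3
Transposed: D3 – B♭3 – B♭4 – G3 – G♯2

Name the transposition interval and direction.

down a perfect fourth

Take the first pair: G3 → D3. G to D spans 4 letter names, so the interval is some kind of fourth.
D3 to G3 is 5 semitones, which makes it a perfect fourth; the second version is lower, so the direction is down.
Checking another pair — C#3 → G#2 — gives the same interval.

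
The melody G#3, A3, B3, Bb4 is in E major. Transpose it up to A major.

C#4 D4 E4 Eb5

E major to A major up is a perfect fourth, so every note moves up by that interval.
G#3 → C#4
A3 → D4
B3 → E4
Bb4 → Eb5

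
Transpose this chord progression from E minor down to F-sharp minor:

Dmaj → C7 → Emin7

Emaj D7 F#min7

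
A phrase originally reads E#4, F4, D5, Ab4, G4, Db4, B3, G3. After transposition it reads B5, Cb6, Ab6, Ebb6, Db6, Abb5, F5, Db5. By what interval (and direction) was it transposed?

From E#4 to B5 is 12 letter names — a twelfth of some quality.
E#4 to B5 is 18 semitones, which makes it a diminished twelfth; the second version is higher, so the direction is up.
Checking another pair — G3 → Db5 — gives the same interval.

up a diminished twelfth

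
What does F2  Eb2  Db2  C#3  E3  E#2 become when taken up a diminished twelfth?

F2 gives Cb4
Eb2 gives Bbb3
Db2 gives Abb3
C#3 gives G4
E3 gives Bb4
E#2 gives B3

Cb4 Bbb3 Abb3 G4 Bb4 B3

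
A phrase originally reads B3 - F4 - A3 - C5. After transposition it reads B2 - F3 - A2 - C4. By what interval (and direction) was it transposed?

down a perfect octave

From B3 to B2 is 8 letter names — an octave of some quality.
B2 to B3 is 12 semitones, which makes it a perfect octave; the second version is lower, so the direction is down.
Checking another pair — C5 → C4 — gives the same interval.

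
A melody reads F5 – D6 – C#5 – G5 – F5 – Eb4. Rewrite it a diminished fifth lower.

B4 G#5 F##4 C#5 B4 A3

F5 → B4
D6 → G#5
C#5 → F##4
G5 → C#5
F5 → B4
Eb4 → A3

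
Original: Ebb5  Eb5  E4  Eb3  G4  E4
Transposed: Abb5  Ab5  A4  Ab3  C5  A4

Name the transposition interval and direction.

From Ebb5 to Abb5 is 4 letter names — a fourth of some quality.
Ebb5 to Abb5 is 5 semitones, which makes it a perfect fourth; the second version is higher, so the direction is up.
Checking another pair — E4 → A4 — gives the same interval.

up a perfect fourth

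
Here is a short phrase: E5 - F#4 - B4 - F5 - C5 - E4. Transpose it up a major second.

E5 up a major second is F#5.
F#4: a second up reaches G, and 2 semitones makes it G#4.
A major second up from B4 gives C#5.
F5 up a major second is G5.
C5: a second up reaches D, and 2 semitones makes it D5.
A major second up from E4 gives F#4.

F#5 G#4 C#5 G5 D5 F#4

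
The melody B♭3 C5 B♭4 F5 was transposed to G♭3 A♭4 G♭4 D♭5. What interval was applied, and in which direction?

down a major third

From Bb3 to Gb3 is 3 letter names — a third of some quality.
Gb3 to Bb3 is 4 semitones, which makes it a major third; the second version is lower, so the direction is down.
Checking another pair — F5 → Db5 — gives the same interval.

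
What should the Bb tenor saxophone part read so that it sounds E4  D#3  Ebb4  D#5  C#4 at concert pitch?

Written C4 sounds as Bb2 on the Bb tenor saxophone, so concert pitches are written a major ninth up.
E4 to F#5
D#3 to E#4
Ebb4 to Fb5
D#5 to E#6
C#4 to D#5

F#5 E#4 Fb5 E#6 D#5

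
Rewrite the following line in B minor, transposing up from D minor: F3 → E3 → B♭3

D4 C#4 G4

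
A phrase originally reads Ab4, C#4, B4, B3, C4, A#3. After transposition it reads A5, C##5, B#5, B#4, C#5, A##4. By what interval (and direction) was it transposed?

Take the first pair: Ab4 → A5. A to A spans 8 letter names, so the interval is some kind of octave.
Ab4 to A5 is 13 semitones, which makes it an augmented octave; the second version is higher, so the direction is up.
Checking another pair — A#3 → A##4 — gives the same interval.

up an augmented octave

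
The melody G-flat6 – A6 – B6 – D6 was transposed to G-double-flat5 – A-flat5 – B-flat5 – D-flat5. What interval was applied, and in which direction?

down an augmented octave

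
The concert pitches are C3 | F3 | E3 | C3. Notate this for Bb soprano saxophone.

D3 G3 F#3 D3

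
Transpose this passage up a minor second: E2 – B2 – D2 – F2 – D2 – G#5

F2 C3 Eb2 Gb2 Eb2 A5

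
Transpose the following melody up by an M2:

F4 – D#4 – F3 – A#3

G4 E#4 G3 B#3

F4 -> G4
D#4 -> E#4
F3 -> G3
A#3 -> B#3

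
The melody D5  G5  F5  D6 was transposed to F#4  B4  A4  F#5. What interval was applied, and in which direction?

down a minor sixth

From D5 to F#4 is 6 letter names — a sixth of some quality.
F#4 to D5 is 8 semitones, which makes it a minor sixth; the second version is lower, so the direction is down.
Checking another pair — D6 → F#5 — gives the same interval.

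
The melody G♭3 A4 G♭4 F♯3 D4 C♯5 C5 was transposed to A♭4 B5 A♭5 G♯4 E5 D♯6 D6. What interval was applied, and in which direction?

From Gb3 to Ab4 is 9 letter names — a ninth of some quality.
Gb3 to Ab4 is 14 semitones, which makes it a major ninth; the second version is higher, so the direction is up.
Checking another pair — C5 → D6 — gives the same interval.

up a major ninth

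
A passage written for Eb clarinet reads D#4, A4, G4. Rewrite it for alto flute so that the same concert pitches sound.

B4 F5 Eb5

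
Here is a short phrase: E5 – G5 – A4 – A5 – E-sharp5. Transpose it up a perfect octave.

E6 G6 A5 A6 E#6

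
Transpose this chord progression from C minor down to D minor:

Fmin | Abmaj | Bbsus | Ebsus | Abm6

Gmin Bbmaj Csus Fsus Bbm6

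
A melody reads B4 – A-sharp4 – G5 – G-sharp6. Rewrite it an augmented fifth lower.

Eb4 D4 Cb5 C6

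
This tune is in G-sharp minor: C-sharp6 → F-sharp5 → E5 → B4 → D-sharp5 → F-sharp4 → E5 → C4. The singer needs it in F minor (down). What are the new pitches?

From G-sharp down to F is an augmented second; apply that to each pitch.
C#6 to Bb5
F#5 to Eb5
E5 to Db5
B4 to Ab4
D#5 to C5
F#4 to Eb4
E5 to Db5
C4 to Bbb3

Bb5 Eb5 Db5 Ab4 C5 Eb4 Db5 Bbb3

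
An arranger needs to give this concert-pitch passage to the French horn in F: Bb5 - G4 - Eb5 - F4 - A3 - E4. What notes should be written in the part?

Written C4 sounds as F3 on the French horn in F, so concert pitches are written a perfect fifth up.
Bb5 -> F6
G4 -> D5
Eb5 -> Bb5
F4 -> C5
A3 -> E4
E4 -> B4

F6 D5 Bb5 C5 E4 B4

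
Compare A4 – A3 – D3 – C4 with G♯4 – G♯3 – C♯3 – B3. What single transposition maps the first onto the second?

down a minor second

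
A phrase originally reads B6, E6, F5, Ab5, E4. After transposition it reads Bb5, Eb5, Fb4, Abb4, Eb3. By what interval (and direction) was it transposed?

down an augmented octave

Take the first pair: B6 → Bb5. B to B spans 8 letter names, so the interval is some kind of octave.
Bb5 to B6 is 13 semitones, which makes it an augmented octave; the second version is lower, so the direction is down.
Checking another pair — E4 → Eb3 — gives the same interval.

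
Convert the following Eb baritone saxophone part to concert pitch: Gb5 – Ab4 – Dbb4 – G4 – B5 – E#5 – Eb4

Bbb3 Cb3 Fbb2 Bb2 D4 G#3 Gb2

The Eb baritone saxophone sounds a major thirteenth below written, so transpose each written note down a major thirteenth.
Gb5 gives Bbb3
Ab4 gives Cb3
Dbb4 gives Fbb2
G4 gives Bb2
B5 gives D4
E#5 gives G#3
Eb4 gives Gb2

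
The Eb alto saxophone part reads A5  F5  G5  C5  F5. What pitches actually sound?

C5 Ab4 Bb4 Eb4 Ab4

The Eb alto saxophone sounds a major sixth below written, so transpose each written note down a major sixth.
A5 -> C5
F5 -> Ab4
G5 -> Bb4
C5 -> Eb4
F5 -> Ab4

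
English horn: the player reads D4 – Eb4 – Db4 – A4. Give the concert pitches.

G3 Ab3 Gb3 D4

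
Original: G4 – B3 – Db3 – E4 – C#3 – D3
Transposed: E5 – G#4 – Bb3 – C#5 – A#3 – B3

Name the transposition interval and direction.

From G4 to E5 is 6 letter names — a sixth of some quality.
G4 to E5 is 9 semitones, which makes it a major sixth; the second version is higher, so the direction is up.
Checking another pair — D3 → B3 — gives the same interval.

up a major sixth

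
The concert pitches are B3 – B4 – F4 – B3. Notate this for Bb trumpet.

C#4 C#5 G4 C#4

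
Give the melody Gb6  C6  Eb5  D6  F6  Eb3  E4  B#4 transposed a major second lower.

Fb6 Bb5 Db5 C6 Eb6 Db3 D4 A#4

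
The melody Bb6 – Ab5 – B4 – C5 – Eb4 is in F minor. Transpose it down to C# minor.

F#6 E5 F##4 G#4 B3

F minor to C# minor down is a diminished fourth, so every note moves down by that interval.
Bb6 to F#6
Ab5 to E5
B4 to F##4
C5 to G#4
Eb4 to B3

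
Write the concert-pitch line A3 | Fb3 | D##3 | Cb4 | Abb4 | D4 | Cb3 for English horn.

E4 Cb4 A##3 Gb4 Ebb5 A4 Gb3

The English horn sounds a perfect fifth below written, so the written part must be a perfect fifth above concert — transpose each note up.
A3 -> E4
Fb3 -> Cb4
D##3 -> A##3
Cb4 -> Gb4
Abb4 -> Ebb5
D4 -> A4
Cb3 -> Gb3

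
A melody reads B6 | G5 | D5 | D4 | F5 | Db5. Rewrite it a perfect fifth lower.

E6 C5 G4 G3 Bb4 Gb4

B6 -> E6
G5 -> C5
D5 -> G4
D4 -> G3
F5 -> Bb4
Db5 -> Gb4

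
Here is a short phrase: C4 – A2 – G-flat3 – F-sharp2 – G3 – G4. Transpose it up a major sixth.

C4 becomes A4
A2 becomes F#3
Gb3 becomes Eb4
F#2 becomes D#3
G3 becomes E4
G4 becomes E5

A4 F#3 Eb4 D#3 E4 E5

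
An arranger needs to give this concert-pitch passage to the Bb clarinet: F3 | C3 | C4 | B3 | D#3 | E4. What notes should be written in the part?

G3 D3 D4 C#4 E#3 F#4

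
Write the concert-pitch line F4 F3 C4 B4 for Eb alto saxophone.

The Eb alto saxophone sounds a major sixth below written, so the written part must be a major sixth above concert — transpose each note up.
F4 to D5
F3 to D4
C4 to A4
B4 to G#5

D5 D4 A4 G#5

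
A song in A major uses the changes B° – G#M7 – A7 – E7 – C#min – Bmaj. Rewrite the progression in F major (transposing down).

A major down to F major is a major third; each chord root moves by that interval while the quality stays the same.
B°: root B down a major third → G, giving G°.
G#M7: root G# down a major third → E, giving EM7.
A7: root A down a major third → F, giving F7.
E7: root E down a major third → C, giving C7.
C#min: root C# down a major third → A, giving Amin.
Bmaj: root B down a major third → G, giving Gmaj.

G° EM7 F7 C7 Amin Gmaj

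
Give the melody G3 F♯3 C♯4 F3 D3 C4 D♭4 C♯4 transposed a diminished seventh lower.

G3 -> A#2
F#3 -> G##2
C#4 -> D##3
F3 -> G#2
D3 -> E#2
C4 -> D#3
Db4 -> E3
C#4 -> D##3

A#2 G##2 D##3 G#2 E#2 D#3 E3 D##3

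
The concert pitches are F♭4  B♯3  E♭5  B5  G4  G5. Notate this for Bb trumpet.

Gb4 C##4 F5 C#6 A4 A5

The Bb trumpet sounds a major second below written, so the written part must be a major second above concert — transpose each note up.
Fb4 becomes Gb4
B#3 becomes C##4
Eb5 becomes F5
B5 becomes C#6
G4 becomes A4
G5 becomes A5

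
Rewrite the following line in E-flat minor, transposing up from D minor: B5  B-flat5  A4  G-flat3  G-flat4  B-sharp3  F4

C6 Cb6 Bb4 Abb3 Abb4 C#4 Gb4

From D up to E-flat is a minor second; apply that to each pitch.
B5 becomes C6
Bb5 becomes Cb6
A4 becomes Bb4
Gb3 becomes Abb3
Gb4 becomes Abb4
B#3 becomes C#4
F4 becomes Gb4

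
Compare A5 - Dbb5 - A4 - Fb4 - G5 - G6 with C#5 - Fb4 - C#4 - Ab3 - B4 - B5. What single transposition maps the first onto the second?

down a minor sixth

From A5 to C#5 is 6 letter names — a sixth of some quality.
C#5 to A5 is 8 semitones, which makes it a minor sixth; the second version is lower, so the direction is down.
Checking another pair — G6 → B5 — gives the same interval.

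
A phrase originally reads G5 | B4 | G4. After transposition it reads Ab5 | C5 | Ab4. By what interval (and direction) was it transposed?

up a minor second

From G5 to Ab5 is 2 letter names — a second of some quality.
G5 to Ab5 is 1 semitone, which makes it a minor second; the second version is higher, so the direction is up.
Checking another pair — G4 → Ab4 — gives the same interval.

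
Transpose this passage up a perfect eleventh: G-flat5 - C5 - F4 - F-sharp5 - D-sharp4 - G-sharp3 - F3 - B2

Cb7 F6 Bb5 B6 G#5 C#5 Bb4 E4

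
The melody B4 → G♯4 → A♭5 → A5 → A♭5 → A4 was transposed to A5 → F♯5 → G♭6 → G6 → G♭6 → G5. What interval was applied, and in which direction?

up a minor seventh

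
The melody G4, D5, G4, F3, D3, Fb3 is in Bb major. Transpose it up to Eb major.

C5 G5 C5 Bb3 G3 Bbb3

Bb major to Eb major up is a perfect fourth, so every note moves up by that interval.
G4 gives C5
D5 gives G5
G4 gives C5
F3 gives Bb3
D3 gives G3
Fb3 gives Bbb3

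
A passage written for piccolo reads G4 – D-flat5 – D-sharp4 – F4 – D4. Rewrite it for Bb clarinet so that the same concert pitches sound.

A5 Eb6 E#5 G5 E5

First find concert pitch: the piccolo sounds a perfect octave above written, so G4 D-flat5 D-sharp4 F4 D4 sounds G5 Db6 D#5 F5 D5.
Then write for Bb clarinet: it sounds a major second below written, so the part must be a major second above concert.
G5 → A5
Db6 → Eb6
D#5 → E#5
F5 → G5
D5 → E5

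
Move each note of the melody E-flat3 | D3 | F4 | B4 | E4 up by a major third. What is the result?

G3 F#3 A4 D#5 G#4

Eb3 gives G3
D3 gives F#3
F4 gives A4
B4 gives D#5
E4 gives G#4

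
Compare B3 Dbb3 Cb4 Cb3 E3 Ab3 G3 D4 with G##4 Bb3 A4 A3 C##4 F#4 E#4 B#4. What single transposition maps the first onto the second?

up an augmented sixth

From B3 to G##4 is 6 letter names — a sixth of some quality.
B3 to G##4 is 10 semitones, which makes it an augmented sixth; the second version is higher, so the direction is up.
Checking another pair — D4 → B#4 — gives the same interval.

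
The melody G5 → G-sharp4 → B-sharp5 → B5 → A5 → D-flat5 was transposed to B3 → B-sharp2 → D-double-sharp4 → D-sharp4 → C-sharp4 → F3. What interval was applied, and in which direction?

down a minor thirteenth

Take the first pair: G5 → B3. G to B spans 13 letter names, so the interval is some kind of thirteenth.
B3 to G5 is 20 semitones, which makes it a minor thirteenth; the second version is lower, so the direction is down.
Checking another pair — Db5 → F3 — gives the same interval.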